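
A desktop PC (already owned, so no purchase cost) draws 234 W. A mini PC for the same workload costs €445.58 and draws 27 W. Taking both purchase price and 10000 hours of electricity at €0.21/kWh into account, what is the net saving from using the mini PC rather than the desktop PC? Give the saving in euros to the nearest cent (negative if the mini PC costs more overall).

desktop PC: €0.00 + (234/1000) kW × 10000 h × €0.21 = €0.00 + €491.4 = €491.4
mini PC: €445.58 + (27/1000) kW × 10000 h × €0.21 = €445.58 + €56.7 = €502.28
Saving = €491.4 − €502.28 = −€10.88

-€10.88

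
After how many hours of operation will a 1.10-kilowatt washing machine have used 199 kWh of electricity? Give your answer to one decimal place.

Hours = 199 kWh ÷ 1.1 kW = 180.9 h

180.9 h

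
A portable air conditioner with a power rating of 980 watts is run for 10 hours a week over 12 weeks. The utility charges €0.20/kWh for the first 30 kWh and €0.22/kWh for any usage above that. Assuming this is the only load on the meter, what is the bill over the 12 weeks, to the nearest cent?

€25.27

Runtime = 10 h/week × 12 weeks = 120 h
Energy = 0.98 kW × 120 h = 117.6 kWh
Tier 1 (0–30 kWh): 30 × €0.20 = €6
Above 30 kWh: 87.6 × €0.22 = €19.272
Bill = €25.27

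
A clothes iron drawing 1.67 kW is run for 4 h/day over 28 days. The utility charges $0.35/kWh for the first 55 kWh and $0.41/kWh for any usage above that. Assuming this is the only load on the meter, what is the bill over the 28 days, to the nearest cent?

Runtime = 4 h/day × 28 days = 112 h
Energy = 1.67 kW × 112 h = 187.04 kWh
Tier 1 (0–55 kWh): 55 × $0.35 = $19.25
Above 55 kWh: 132.04 × $0.41 = $54.1364
Bill = $73.39

$73.39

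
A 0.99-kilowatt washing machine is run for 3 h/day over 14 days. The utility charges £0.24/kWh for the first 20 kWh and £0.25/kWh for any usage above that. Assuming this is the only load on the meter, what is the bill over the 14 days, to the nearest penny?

£10.20

Runtime = 3 h/day × 14 days = 42 h
Energy = 0.99 kW × 42 h = 41.58 kWh
Tier 1 (0–20 kWh): 20 × £0.24 = £4.8
Above 20 kWh: 21.58 × £0.25 = £5.395
Bill = £10.20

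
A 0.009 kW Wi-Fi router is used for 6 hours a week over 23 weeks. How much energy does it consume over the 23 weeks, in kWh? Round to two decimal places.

1.24 kWh

Runtime = 6 h/week × 23 weeks = 138 h
Energy = 0.009 kW × 138 h = 1.242 kWh ≈ 1.24 kWh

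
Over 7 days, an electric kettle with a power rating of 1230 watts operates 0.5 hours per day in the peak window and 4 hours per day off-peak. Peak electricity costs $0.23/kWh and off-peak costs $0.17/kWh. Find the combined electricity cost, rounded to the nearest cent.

$6.84

Peak energy = 1.23 kW × 0.5 h × 7 = 4.305 kWh
Off-peak energy = 1.23 kW × 4 h × 7 = 34.44 kWh
Cost = 4.305 × $0.23 + 34.44 × $0.17 = $0.99015 + $5.8548 = $6.84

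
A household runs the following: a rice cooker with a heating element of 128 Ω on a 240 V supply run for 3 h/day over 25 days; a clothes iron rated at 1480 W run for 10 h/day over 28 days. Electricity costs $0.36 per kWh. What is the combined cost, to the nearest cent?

$161.33

rice cooker: Power = V²/R = 240²/128 = 450 W = 0.45 kW
rice cooker: Runtime = 3 h/day × 25 days = 75 h
rice cooker: 0.45 kW × 75 h = 33.75 kWh
clothes iron: Runtime = 10 h/day × 28 days = 280 h
clothes iron: 1.48 kW × 280 h = 414.4 kWh
Total energy = 448.15 kWh
Cost = 448.15 × $0.36 = $161.33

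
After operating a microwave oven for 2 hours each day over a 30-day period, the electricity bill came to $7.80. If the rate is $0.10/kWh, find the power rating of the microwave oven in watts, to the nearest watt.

Energy = $7.80 ÷ $0.10/kWh = 78 kWh
Runtime = 2 h/day × 30 days = 60 h
Power = 78 kWh ÷ 60 h = 1.3 kW = 1300 W

1300 W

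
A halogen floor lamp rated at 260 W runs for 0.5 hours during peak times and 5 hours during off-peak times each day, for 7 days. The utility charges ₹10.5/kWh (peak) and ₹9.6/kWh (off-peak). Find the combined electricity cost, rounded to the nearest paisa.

Peak energy = 0.26 kW × 0.5 h × 7 = 0.91 kWh
Off-peak energy = 0.26 kW × 5 h × 7 = 9.1 kWh
Cost = 0.91 × ₹10.5 + 9.1 × ₹9.6 = ₹9.555 + ₹87.36 = ₹96.92

₹96.92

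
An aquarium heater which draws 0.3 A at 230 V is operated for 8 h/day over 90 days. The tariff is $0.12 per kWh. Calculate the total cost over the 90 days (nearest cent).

Power = 0.3 A × 230 V = 69 W = 0.069 kW
Runtime = 8 h/day × 90 days = 720 h
Energy = 0.069 kW × 720 h = 49.68 kWh
Cost = 49.68 kWh × $0.12/kWh = $5.96

$5.96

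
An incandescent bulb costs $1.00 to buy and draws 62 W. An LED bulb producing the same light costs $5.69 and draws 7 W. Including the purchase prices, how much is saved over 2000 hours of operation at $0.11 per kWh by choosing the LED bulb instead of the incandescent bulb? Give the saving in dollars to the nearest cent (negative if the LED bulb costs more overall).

incandescent bulb: $1.00 + (62/1000) kW × 2000 h × $0.11 = $1.00 + $13.64 = $14.64
LED bulb: $5.69 + (7/1000) kW × 2000 h × $0.11 = $5.69 + $1.54 = $7.23
Saving = $14.64 − $7.23 = $7.41

$7.41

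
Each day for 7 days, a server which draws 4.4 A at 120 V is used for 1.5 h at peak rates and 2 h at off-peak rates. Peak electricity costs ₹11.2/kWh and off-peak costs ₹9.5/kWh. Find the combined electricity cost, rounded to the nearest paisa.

Power = 4.4 A × 120 V = 528 W = 0.528 kW
Peak energy = 0.528 kW × 1.5 h × 7 = 5.544 kWh
Off-peak energy = 0.528 kW × 2 h × 7 = 7.392 kWh
Cost = 5.544 × ₹11.2 + 7.392 × ₹9.5 = ₹62.0928 + ₹70.224 = ₹132.32

₹132.32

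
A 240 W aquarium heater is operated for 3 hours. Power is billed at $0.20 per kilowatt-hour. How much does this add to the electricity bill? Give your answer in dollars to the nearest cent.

$0.14

Energy = 0.24 kW × 3 h = 0.72 kWh
Cost = 0.72 kWh × $0.20/kWh = $0.14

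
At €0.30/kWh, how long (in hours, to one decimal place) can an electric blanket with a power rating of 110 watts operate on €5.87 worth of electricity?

Energy available = €5.87 ÷ €0.30/kWh = 19.5667 kWh
Hours = 19.5667 kWh ÷ 0.11 kW = 177.9 h

177.9 h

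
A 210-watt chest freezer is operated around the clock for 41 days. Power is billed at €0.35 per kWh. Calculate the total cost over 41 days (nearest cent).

Runtime = 24 h × 41 = 984 h
Energy = 0.21 kW × 984 h = 206.64 kWh
Cost = 206.64 kWh × €0.35/kWh = €72.32

€72.32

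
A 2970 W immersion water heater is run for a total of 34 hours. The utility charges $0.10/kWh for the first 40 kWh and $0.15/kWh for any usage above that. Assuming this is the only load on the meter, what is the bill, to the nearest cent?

$13.15

Energy = 2.97 kW × 34 h = 100.98 kWh
Tier 1 (0–40 kWh): 40 × $0.10 = $4
Above 40 kWh: 60.98 × $0.15 = $9.147
Bill = $13.15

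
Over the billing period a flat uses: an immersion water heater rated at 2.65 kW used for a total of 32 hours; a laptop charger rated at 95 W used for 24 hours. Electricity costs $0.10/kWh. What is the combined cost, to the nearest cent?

$8.71

immersion water heater: 2.65 kW × 32 h = 84.8 kWh
laptop charger: 0.095 kW × 24 h = 2.28 kWh
Total energy = 87.08 kWh
Cost = 87.08 × $0.10 = $8.71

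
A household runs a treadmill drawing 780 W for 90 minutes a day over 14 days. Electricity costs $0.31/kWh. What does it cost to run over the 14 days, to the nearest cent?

Runtime = 90 min × 14 = 1260 min = 21 h
Energy = 0.78 kW × 21 h = 16.38 kWh
Cost = 16.38 kWh × $0.31/kWh = $5.08

$5.08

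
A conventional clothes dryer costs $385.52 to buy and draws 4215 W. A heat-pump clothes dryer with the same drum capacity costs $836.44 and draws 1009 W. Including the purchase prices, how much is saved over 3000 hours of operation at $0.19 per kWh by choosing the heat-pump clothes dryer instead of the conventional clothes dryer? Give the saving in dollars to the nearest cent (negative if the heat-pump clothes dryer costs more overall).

$1376.50

conventional clothes dryer: $385.52 + (4215/1000) kW × 3000 h × $0.19 = $385.52 + $2402.55 = $2788.07
heat-pump clothes dryer: $836.44 + (1009/1000) kW × 3000 h × $0.19 = $836.44 + $575.13 = $1411.57
Saving = $2788.07 − $1411.57 = $1376.5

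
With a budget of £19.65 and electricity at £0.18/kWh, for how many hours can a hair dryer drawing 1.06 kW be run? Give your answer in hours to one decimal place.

Energy available = £19.65 ÷ £0.18/kWh = 109.1667 kWh
Hours = 109.1667 kWh ÷ 1.06 kW = 103.0 h

103.0 h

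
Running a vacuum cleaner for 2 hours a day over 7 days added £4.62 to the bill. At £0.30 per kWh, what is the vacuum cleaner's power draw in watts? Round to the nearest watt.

1100 W

Energy = £4.62 ÷ £0.30/kWh = 15.4 kWh
Runtime = 2 h/day × 7 days = 14 h
Power = 15.4 kWh ÷ 14 h = 1.1 kW = 1100 W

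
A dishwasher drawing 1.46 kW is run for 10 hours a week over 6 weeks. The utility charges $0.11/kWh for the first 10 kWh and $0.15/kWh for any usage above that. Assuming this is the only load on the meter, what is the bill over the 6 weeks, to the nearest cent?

$12.74

Runtime = 10 h/week × 6 weeks = 60 h
Energy = 1.46 kW × 60 h = 87.6 kWh
Tier 1 (0–10 kWh): 10 × $0.11 = $1.1
Above 10 kWh: 77.6 × $0.15 = $11.64
Bill = $12.74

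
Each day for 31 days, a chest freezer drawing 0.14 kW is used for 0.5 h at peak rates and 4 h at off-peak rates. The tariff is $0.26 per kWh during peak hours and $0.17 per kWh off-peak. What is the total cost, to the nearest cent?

Peak energy = 0.14 kW × 0.5 h × 31 = 2.17 kWh
Off-peak energy = 0.14 kW × 4 h × 31 = 17.36 kWh
Cost = 2.17 × $0.26 + 17.36 × $0.17 = $0.5642 + $2.9512 = $3.52

$3.52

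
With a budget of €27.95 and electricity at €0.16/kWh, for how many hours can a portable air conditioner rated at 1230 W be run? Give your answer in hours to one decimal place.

142.0 h

Energy available = €27.95 ÷ €0.16/kWh = 174.6875 kWh
Hours = 174.6875 kWh ÷ 1.23 kW = 142.0 h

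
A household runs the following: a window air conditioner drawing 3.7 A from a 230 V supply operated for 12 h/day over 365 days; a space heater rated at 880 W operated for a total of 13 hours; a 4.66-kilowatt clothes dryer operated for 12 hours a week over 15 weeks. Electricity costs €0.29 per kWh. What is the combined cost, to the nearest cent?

€1327.51

window air conditioner: Power = 3.7 A × 230 V = 851 W = 0.851 kW
window air conditioner: Runtime = 12 h/day × 365 days = 4380 h
window air conditioner: 0.851 kW × 4380 h = 3727.38 kWh
space heater: 0.88 kW × 13 h = 11.44 kWh
clothes dryer: Runtime = 12 h/week × 15 weeks = 180 h
clothes dryer: 4.66 kW × 180 h = 838.8 kWh
Total energy = 4577.62 kWh
Cost = 4577.62 × €0.29 = €1327.51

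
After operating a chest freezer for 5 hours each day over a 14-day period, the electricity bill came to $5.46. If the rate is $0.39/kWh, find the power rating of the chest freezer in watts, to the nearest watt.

200 W

Energy = $5.46 ÷ $0.39/kWh = 14 kWh
Runtime = 5 h/day × 14 days = 70 h
Power = 14 kWh ÷ 70 h = 0.2 kW = 200 W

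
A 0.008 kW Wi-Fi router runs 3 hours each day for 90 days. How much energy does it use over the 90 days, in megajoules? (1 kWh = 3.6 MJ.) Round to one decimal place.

Runtime = 3 h/day × 90 days = 270 h
Energy = 0.008 kW × 270 h = 2.16 kWh
= 2.16 × 3.6 MJ = 7.8 MJ

7.8 MJ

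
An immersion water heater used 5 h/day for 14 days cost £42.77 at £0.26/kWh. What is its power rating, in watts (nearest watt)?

2350 W

Energy = £42.77 ÷ £0.26/kWh = 164.5 kWh
Runtime = 5 h/day × 14 days = 70 h
Power = 164.5 kWh ÷ 70 h = 2.35 kW = 2350 W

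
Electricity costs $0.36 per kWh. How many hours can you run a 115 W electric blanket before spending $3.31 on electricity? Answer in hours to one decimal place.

Energy available = $3.31 ÷ $0.36/kWh = 9.1944 kWh
Hours = 9.1944 kWh ÷ 0.115 kW = 80.0 h

80.0 h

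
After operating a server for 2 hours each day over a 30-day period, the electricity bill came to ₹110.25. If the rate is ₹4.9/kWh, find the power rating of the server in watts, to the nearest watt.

375 W

Energy = ₹110.25 ÷ ₹4.9/kWh = 22.5 kWh
Runtime = 2 h/day × 30 days = 60 h
Power = 22.5 kWh ÷ 60 h = 0.375 kW = 375 W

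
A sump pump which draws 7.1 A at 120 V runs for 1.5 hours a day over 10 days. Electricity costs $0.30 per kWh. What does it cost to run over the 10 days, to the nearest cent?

Power = 7.1 A × 120 V = 852 W = 0.852 kW
Runtime = 1.5 h/day × 10 days = 15 h
Energy = 0.852 kW × 15 h = 12.78 kWh
Cost = 12.78 kWh × $0.30/kWh = $3.83

$3.83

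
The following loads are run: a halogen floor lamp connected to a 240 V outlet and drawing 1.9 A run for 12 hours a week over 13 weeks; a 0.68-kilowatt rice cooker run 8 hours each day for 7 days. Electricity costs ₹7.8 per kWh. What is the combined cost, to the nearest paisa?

halogen floor lamp: Power = 1.9 A × 240 V = 456 W = 0.456 kW
halogen floor lamp: Runtime = 12 h/week × 13 weeks = 156 h
halogen floor lamp: 0.456 kW × 156 h = 71.136 kWh
rice cooker: Runtime = 8 h/day × 7 days = 56 h
rice cooker: 0.68 kW × 56 h = 38.08 kWh
Total energy = 109.216 kWh
Cost = 109.216 × ₹7.8 = ₹851.88

₹851.88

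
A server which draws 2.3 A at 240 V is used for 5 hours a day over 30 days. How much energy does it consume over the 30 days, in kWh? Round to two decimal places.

Power = 2.3 A × 240 V = 552 W = 0.552 kW
Runtime = 5 h/day × 30 days = 150 h
Energy = 0.552 kW × 150 h = 82.8 kWh

82.80 kWh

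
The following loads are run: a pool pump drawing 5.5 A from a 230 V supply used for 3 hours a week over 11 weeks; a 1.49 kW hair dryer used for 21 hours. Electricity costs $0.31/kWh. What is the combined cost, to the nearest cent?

pool pump: Power = 5.5 A × 230 V = 1265 W = 1.265 kW
pool pump: Runtime = 3 h/week × 11 weeks = 33 h
pool pump: 1.265 kW × 33 h = 41.745 kWh
hair dryer: 1.49 kW × 21 h = 31.29 kWh
Total energy = 73.035 kWh
Cost = 73.035 × $0.31 = $22.64

$22.64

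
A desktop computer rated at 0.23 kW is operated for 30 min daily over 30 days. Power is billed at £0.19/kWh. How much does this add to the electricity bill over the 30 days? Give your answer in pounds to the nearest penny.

Runtime = 30 min × 30 = 900 min = 15 h
Energy = 0.23 kW × 15 h = 3.45 kWh
Cost = 3.45 kWh × £0.19/kWh = £0.66

£0.66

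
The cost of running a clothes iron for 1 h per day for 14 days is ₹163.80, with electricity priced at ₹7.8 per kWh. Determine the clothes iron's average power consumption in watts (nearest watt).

1500 W

Energy = ₹163.80 ÷ ₹7.8/kWh = 21 kWh
Runtime = 1 h/day × 14 days = 14 h
Power = 21 kWh ÷ 14 h = 1.5 kW = 1500 W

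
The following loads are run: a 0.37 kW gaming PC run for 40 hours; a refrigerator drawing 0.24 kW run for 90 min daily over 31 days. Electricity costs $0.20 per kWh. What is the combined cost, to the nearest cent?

gaming PC: 0.37 kW × 40 h = 14.8 kWh
refrigerator: Runtime = 90 min × 31 = 2790 min = 46.5 h
refrigerator: 0.24 kW × 46.5 h = 11.16 kWh
Total energy = 25.96 kWh
Cost = 25.96 × $0.20 = $5.19

$5.19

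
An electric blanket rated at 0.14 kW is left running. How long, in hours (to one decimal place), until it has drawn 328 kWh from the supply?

2342.9 h

Hours = 328 kWh ÷ 0.14 kW = 2342.9 h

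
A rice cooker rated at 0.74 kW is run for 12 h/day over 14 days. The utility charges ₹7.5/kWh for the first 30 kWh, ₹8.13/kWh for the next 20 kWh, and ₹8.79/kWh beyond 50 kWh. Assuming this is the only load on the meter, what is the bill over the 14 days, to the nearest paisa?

₹1040.87

Runtime = 12 h/day × 14 days = 168 h
Energy = 0.74 kW × 168 h = 124.32 kWh
Tier 1 (0–30 kWh): 30 × ₹7.5 = ₹225
Tier 2 (30–50 kWh): 20 × ₹8.13 = ₹162.6
Above 50 kWh: 74.32 × ₹8.79 = ₹653.2728
Bill = ₹1040.87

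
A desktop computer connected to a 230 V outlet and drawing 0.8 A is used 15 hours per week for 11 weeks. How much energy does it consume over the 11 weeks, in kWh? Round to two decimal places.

Power = 0.8 A × 230 V = 184 W = 0.184 kW
Runtime = 15 h/week × 11 weeks = 165 h
Energy = 0.184 kW × 165 h = 30.36 kWh

30.36 kWh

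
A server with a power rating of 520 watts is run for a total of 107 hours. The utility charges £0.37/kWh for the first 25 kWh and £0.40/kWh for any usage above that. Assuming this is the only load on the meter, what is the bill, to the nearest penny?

Energy = 0.52 kW × 107 h = 55.64 kWh
Tier 1 (0–25 kWh): 25 × £0.37 = £9.25
Above 25 kWh: 30.64 × £0.40 = £12.256
Bill = £21.51

£21.51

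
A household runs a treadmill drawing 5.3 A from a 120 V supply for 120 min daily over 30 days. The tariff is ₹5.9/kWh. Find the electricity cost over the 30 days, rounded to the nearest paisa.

₹225.14

Power = 5.3 A × 120 V = 636 W = 0.636 kW
Runtime = 120 min × 30 = 3600 min = 60 h
Energy = 0.636 kW × 60 h = 38.16 kWh
Cost = 38.16 kWh × ₹5.9/kWh = ₹225.14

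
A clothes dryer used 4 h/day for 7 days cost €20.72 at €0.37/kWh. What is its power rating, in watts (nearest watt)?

Energy = €20.72 ÷ €0.37/kWh = 56 kWh
Runtime = 4 h/day × 7 days = 28 h
Power = 56 kWh ÷ 28 h = 2 kW = 2000 W

2000 W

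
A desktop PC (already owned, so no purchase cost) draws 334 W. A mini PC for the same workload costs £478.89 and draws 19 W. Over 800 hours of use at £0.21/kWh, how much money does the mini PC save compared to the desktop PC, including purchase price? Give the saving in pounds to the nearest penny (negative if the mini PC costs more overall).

-£425.97

desktop PC: £0.00 + (334/1000) kW × 800 h × £0.21 = £0.00 + £56.112 = £56.112
mini PC: £478.89 + (19/1000) kW × 800 h × £0.21 = £478.89 + £3.192 = £482.082
Saving = £56.112 − £482.082 = −£425.97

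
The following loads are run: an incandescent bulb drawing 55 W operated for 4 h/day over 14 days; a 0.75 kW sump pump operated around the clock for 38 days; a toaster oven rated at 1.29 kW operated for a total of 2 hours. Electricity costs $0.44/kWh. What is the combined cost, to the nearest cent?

incandescent bulb: Runtime = 4 h/day × 14 days = 56 h
incandescent bulb: 0.055 kW × 56 h = 3.08 kWh
sump pump: Runtime = 24 h × 38 = 912 h
sump pump: 0.75 kW × 912 h = 684 kWh
toaster oven: 1.29 kW × 2 h = 2.58 kWh
Total energy = 689.66 kWh
Cost = 689.66 × $0.44 = $303.45

$303.45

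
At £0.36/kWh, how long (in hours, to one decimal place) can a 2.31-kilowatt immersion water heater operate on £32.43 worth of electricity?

39.0 h

Energy available = £32.43 ÷ £0.36/kWh = 90.0833 kWh
Hours = 90.0833 kWh ÷ 2.31 kW = 39.0 h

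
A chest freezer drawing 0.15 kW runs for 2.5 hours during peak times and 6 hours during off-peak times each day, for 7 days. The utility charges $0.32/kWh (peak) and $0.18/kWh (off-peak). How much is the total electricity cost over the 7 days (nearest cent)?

$1.97

Peak energy = 0.15 kW × 2.5 h × 7 = 2.625 kWh
Off-peak energy = 0.15 kW × 6 h × 7 = 6.3 kWh
Cost = 2.625 × $0.32 + 6.3 × $0.18 = $0.84 + $1.134 = $1.97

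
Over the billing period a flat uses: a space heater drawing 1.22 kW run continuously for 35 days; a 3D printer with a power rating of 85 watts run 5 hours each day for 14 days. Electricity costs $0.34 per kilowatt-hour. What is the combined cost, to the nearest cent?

space heater: Runtime = 24 h × 35 = 840 h
space heater: 1.22 kW × 840 h = 1024.8 kWh
3D printer: Runtime = 5 h/day × 14 days = 70 h
3D printer: 0.085 kW × 70 h = 5.95 kWh
Total energy = 1030.75 kWh
Cost = 1030.75 × $0.34 = $350.46

$350.46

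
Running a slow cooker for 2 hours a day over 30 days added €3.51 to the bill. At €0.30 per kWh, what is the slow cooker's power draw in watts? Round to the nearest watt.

195 W

Energy = €3.51 ÷ €0.30/kWh = 11.7 kWh
Runtime = 2 h/day × 30 days = 60 h
Power = 11.7 kWh ÷ 60 h = 0.195 kW = 195 W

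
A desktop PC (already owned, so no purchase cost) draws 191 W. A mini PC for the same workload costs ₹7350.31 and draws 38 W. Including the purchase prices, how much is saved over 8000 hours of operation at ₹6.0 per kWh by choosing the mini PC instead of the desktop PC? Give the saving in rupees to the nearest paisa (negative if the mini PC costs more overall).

desktop PC: ₹0.00 + (191/1000) kW × 8000 h × ₹6.0 = ₹0.00 + ₹9168 = ₹9168
mini PC: ₹7350.31 + (38/1000) kW × 8000 h × ₹6.0 = ₹7350.31 + ₹1824 = ₹9174.31
Saving = ₹9168 − ₹9174.31 = −₹6.31

-₹6.31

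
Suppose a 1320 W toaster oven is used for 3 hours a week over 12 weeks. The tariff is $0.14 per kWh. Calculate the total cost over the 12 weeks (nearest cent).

$6.65

Runtime = 3 h/week × 12 weeks = 36 h
Energy = 1.32 kW × 36 h = 47.52 kWh
Cost = 47.52 kWh × $0.14/kWh = $6.65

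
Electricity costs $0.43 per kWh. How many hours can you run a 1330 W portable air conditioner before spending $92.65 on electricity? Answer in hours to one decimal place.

Energy available = $92.65 ÷ $0.43/kWh = 215.4651 kWh
Hours = 215.4651 kWh ÷ 1.33 kW = 162.0 h

162.0 h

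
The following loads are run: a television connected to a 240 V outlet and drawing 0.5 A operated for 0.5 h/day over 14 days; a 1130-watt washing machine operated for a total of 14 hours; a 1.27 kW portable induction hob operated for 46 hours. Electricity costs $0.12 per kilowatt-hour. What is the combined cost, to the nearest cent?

television: Power = 0.5 A × 240 V = 120 W = 0.12 kW
television: Runtime = 0.5 h/day × 14 days = 7 h
television: 0.12 kW × 7 h = 0.84 kWh
washing machine: 1.13 kW × 14 h = 15.82 kWh
portable induction hob: 1.27 kW × 46 h = 58.42 kWh
Total energy = 75.08 kWh
Cost = 75.08 × $0.12 = $9.01

$9.01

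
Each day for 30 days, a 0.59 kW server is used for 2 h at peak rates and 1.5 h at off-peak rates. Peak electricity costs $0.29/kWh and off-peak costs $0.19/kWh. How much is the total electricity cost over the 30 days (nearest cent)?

Peak energy = 0.59 kW × 2 h × 30 = 35.4 kWh
Off-peak energy = 0.59 kW × 1.5 h × 30 = 26.55 kWh
Cost = 35.4 × $0.29 + 26.55 × $0.19 = $10.266 + $5.0445 = $15.31

$15.31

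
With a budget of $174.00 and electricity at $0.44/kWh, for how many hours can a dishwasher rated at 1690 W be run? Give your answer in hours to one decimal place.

Energy available = $174.00 ÷ $0.44/kWh = 395.4545 kWh
Hours = 395.4545 kWh ÷ 1.69 kW = 234.0 h

234.0 h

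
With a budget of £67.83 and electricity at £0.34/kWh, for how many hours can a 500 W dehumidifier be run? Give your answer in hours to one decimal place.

Energy available = £67.83 ÷ £0.34/kWh = 199.5 kWh
Hours = 199.5 kWh ÷ 0.5 kW = 399.0 h

399.0 h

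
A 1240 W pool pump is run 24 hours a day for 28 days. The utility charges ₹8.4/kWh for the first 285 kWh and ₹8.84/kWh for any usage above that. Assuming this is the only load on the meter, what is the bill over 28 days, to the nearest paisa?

₹7240.80

Runtime = 24 h × 28 = 672 h
Energy = 1.24 kW × 672 h = 833.28 kWh
Tier 1 (0–285 kWh): 285 × ₹8.4 = ₹2394
Above 285 kWh: 548.28 × ₹8.84 = ₹4846.7952
Bill = ₹7240.80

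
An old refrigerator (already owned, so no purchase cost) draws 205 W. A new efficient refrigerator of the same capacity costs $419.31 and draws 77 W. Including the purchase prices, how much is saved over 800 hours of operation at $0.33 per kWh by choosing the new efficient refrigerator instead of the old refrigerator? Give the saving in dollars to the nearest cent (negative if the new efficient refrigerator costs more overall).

old refrigerator: $0.00 + (205/1000) kW × 800 h × $0.33 = $0.00 + $54.12 = $54.12
new efficient refrigerator: $419.31 + (77/1000) kW × 800 h × $0.33 = $419.31 + $20.328 = $439.638
Saving = $54.12 − $439.638 = −$385.518 → -$385.52

-$385.52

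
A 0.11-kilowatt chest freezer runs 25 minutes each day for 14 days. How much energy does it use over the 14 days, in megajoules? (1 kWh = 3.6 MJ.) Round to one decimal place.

2.3 MJ

Runtime = 25 min × 14 = 350 min = 5.833333… h
Energy = 0.11 kW × 5.833333… h = 0.641666… kWh
= 0.641666… × 3.6 MJ = 2.3 MJ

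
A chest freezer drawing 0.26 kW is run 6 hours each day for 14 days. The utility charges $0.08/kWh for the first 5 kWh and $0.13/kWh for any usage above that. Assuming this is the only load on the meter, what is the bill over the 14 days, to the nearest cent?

Runtime = 6 h/day × 14 days = 84 h
Energy = 0.26 kW × 84 h = 21.84 kWh
Tier 1 (0–5 kWh): 5 × $0.08 = $0.4
Above 5 kWh: 16.84 × $0.13 = $2.1892
Bill = $2.59

$2.59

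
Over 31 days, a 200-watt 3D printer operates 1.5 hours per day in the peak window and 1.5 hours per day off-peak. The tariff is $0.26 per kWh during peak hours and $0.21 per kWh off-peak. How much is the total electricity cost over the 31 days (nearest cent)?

Peak energy = 0.2 kW × 1.5 h × 31 = 9.3 kWh
Off-peak energy = 0.2 kW × 1.5 h × 31 = 9.3 kWh
Cost = 9.3 × $0.26 + 9.3 × $0.21 = $2.418 + $1.953 = $4.37

$4.37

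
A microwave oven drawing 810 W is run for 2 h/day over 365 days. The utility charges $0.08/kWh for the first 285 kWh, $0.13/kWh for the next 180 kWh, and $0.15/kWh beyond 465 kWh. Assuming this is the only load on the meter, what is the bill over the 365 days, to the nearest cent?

Runtime = 2 h/day × 365 days = 730 h
Energy = 0.81 kW × 730 h = 591.3 kWh
Tier 1 (0–285 kWh): 285 × $0.08 = $22.8
Tier 2 (285–465 kWh): 180 × $0.13 = $23.4
Above 465 kWh: 126.3 × $0.15 = $18.945
Bill = $65.15

$65.15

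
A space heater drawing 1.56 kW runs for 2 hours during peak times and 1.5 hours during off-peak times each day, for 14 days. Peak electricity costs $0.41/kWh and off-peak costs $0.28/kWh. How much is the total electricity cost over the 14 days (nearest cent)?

$27.08

Peak energy = 1.56 kW × 2 h × 14 = 43.68 kWh
Off-peak energy = 1.56 kW × 1.5 h × 14 = 32.76 kWh
Cost = 43.68 × $0.41 + 32.76 × $0.28 = $17.9088 + $9.1728 = $27.08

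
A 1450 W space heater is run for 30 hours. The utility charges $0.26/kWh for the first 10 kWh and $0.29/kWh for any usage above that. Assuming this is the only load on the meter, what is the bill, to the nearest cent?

$12.32

Energy = 1.45 kW × 30 h = 43.5 kWh
Tier 1 (0–10 kWh): 10 × $0.26 = $2.6
Above 10 kWh: 33.5 × $0.29 = $9.715
Bill = $12.32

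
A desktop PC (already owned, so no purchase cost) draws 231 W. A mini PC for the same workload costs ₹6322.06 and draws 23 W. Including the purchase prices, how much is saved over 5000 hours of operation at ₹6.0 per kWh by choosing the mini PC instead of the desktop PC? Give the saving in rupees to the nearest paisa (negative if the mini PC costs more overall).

-₹82.06

desktop PC: ₹0.00 + (231/1000) kW × 5000 h × ₹6.0 = ₹0.00 + ₹6930 = ₹6930
mini PC: ₹6322.06 + (23/1000) kW × 5000 h × ₹6.0 = ₹6322.06 + ₹690 = ₹7012.06
Saving = ₹6930 − ₹7012.06 = −₹82.06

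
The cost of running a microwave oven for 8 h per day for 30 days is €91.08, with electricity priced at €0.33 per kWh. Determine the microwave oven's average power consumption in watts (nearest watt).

1150 W

Energy = €91.08 ÷ €0.33/kWh = 276 kWh
Runtime = 8 h/day × 30 days = 240 h
Power = 276 kWh ÷ 240 h = 1.15 kW = 1150 W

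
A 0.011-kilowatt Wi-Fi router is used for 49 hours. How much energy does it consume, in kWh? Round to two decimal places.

0.54 kWh

Energy = 0.011 kW × 49 h = 0.539 kWh ≈ 0.54 kWh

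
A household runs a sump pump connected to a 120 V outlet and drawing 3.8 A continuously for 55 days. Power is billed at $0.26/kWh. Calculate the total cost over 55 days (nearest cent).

Power = 3.8 A × 120 V = 456 W = 0.456 kW
Runtime = 24 h × 55 = 1320 h
Energy = 0.456 kW × 1320 h = 601.92 kWh
Cost = 601.92 kWh × $0.26/kWh = $156.50

$156.50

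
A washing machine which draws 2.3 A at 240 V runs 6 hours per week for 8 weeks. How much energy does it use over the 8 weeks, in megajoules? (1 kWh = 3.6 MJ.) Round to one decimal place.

Power = 2.3 A × 240 V = 552 W = 0.552 kW
Runtime = 6 h/week × 8 weeks = 48 h
Energy = 0.552 kW × 48 h = 26.496 kWh
= 26.496 × 3.6 MJ = 95.4 MJ

95.4 MJ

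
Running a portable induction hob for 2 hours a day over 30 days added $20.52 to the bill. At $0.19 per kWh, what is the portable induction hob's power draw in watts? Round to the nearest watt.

1800 W

Energy = $20.52 ÷ $0.19/kWh = 108 kWh
Runtime = 2 h/day × 30 days = 60 h
Power = 108 kWh ÷ 60 h = 1.8 kW = 1800 W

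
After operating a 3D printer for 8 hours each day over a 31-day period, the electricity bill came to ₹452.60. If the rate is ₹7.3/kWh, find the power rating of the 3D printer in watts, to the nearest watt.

Energy = ₹452.60 ÷ ₹7.3/kWh = 62 kWh
Runtime = 8 h/day × 31 days = 248 h
Power = 62 kWh ÷ 248 h = 0.25 kW = 250 W

250 W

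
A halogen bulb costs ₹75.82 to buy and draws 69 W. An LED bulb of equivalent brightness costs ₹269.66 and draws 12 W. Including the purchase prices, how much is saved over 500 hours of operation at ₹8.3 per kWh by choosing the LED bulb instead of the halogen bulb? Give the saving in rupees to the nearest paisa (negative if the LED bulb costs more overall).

halogen bulb: ₹75.82 + (69/1000) kW × 500 h × ₹8.3 = ₹75.82 + ₹286.35 = ₹362.17
LED bulb: ₹269.66 + (12/1000) kW × 500 h × ₹8.3 = ₹269.66 + ₹49.8 = ₹319.46
Saving = ₹362.17 − ₹319.46 = ₹42.71

₹42.71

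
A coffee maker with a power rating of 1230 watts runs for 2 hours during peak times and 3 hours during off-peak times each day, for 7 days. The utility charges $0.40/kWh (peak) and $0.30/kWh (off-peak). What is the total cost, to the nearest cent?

Peak energy = 1.23 kW × 2 h × 7 = 17.22 kWh
Off-peak energy = 1.23 kW × 3 h × 7 = 25.83 kWh
Cost = 17.22 × $0.40 + 25.83 × $0.30 = $6.888 + $7.749 = $14.64

$14.64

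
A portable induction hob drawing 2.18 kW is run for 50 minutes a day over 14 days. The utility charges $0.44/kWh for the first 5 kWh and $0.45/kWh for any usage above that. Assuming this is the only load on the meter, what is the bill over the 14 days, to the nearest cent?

$11.40

Runtime = 50 min × 14 = 700 min = 11.666666… h
Energy = 2.18 kW × 11.666666… h = 25.433333… kWh
Tier 1 (0–5 kWh): 5 × $0.44 = $2.2
Above 5 kWh: 20.433333… × $0.45 = $9.195
Bill = $11.40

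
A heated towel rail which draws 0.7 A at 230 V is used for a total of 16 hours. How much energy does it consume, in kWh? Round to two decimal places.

2.58 kWh

Power = 0.7 A × 230 V = 161 W = 0.161 kW
Energy = 0.161 kW × 16 h = 2.576 kWh ≈ 2.58 kWh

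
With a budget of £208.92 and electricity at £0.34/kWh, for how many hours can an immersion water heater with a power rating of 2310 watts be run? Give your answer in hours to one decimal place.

266.0 h

Energy available = £208.92 ÷ £0.34/kWh = 614.4706 kWh
Hours = 614.4706 kWh ÷ 2.31 kW = 266.0 h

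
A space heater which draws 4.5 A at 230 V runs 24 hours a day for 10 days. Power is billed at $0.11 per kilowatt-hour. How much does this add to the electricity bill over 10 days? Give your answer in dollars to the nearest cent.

$27.32

Power = 4.5 A × 230 V = 1035 W = 1.035 kW
Runtime = 24 h × 10 = 240 h
Energy = 1.035 kW × 240 h = 248.4 kWh
Cost = 248.4 kWh × $0.11/kWh = $27.32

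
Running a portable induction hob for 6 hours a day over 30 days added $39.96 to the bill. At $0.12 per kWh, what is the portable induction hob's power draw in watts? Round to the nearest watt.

Energy = $39.96 ÷ $0.12/kWh = 333 kWh
Runtime = 6 h/day × 30 days = 180 h
Power = 333 kWh ÷ 180 h = 1.85 kW = 1850 W

1850 W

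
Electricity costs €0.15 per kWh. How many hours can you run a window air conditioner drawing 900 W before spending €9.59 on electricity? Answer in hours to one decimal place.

71.0 h

Energy available = €9.59 ÷ €0.15/kWh = 63.9333 kWh
Hours = 63.9333 kWh ÷ 0.9 kW = 71.0 h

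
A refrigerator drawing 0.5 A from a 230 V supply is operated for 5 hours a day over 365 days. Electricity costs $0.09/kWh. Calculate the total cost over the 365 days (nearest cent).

$18.89

Power = 0.5 A × 230 V = 115 W = 0.115 kW
Runtime = 5 h/day × 365 days = 1825 h
Energy = 0.115 kW × 1825 h = 209.875 kWh
Cost = 209.875 kWh × $0.09/kWh = $18.89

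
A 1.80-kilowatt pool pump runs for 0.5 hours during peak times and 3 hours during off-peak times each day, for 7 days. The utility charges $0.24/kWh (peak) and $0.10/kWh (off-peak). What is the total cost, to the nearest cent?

$5.29

Peak energy = 1.8 kW × 0.5 h × 7 = 6.3 kWh
Off-peak energy = 1.8 kW × 3 h × 7 = 37.8 kWh
Cost = 6.3 × $0.24 + 37.8 × $0.10 = $1.512 + $3.78 = $5.29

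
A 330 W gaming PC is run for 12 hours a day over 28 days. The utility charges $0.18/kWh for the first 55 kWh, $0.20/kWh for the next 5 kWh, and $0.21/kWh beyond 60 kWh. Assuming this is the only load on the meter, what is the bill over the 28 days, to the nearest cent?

Runtime = 12 h/day × 28 days = 336 h
Energy = 0.33 kW × 336 h = 110.88 kWh
Tier 1 (0–55 kWh): 55 × $0.18 = $9.9
Tier 2 (55–60 kWh): 5 × $0.20 = $1
Above 60 kWh: 50.88 × $0.21 = $10.6848
Bill = $21.58

$21.58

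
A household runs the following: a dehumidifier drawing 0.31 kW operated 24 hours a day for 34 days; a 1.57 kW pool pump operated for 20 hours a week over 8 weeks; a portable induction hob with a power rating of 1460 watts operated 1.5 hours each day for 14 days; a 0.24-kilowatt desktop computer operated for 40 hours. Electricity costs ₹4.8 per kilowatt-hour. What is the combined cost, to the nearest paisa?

₹2613.22

dehumidifier: Runtime = 24 h × 34 = 816 h
dehumidifier: 0.31 kW × 816 h = 252.96 kWh
pool pump: Runtime = 20 h/week × 8 weeks = 160 h
pool pump: 1.57 kW × 160 h = 251.2 kWh
portable induction hob: Runtime = 1.5 h/day × 14 days = 21 h
portable induction hob: 1.46 kW × 21 h = 30.66 kWh
desktop computer: 0.24 kW × 40 h = 9.6 kWh
Total energy = 544.42 kWh
Cost = 544.42 × ₹4.8 = ₹2613.22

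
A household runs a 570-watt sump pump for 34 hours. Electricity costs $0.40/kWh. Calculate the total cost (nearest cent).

Energy = 0.57 kW × 34 h = 19.38 kWh
Cost = 19.38 kWh × $0.40/kWh = $7.75

$7.75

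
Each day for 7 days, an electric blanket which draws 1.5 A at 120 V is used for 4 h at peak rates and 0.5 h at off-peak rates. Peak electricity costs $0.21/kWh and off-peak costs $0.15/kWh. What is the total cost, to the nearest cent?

$1.15

Power = 1.5 A × 120 V = 180 W = 0.18 kW
Peak energy = 0.18 kW × 4 h × 7 = 5.04 kWh
Off-peak energy = 0.18 kW × 0.5 h × 7 = 0.63 kWh
Cost = 5.04 × $0.21 + 0.63 × $0.15 = $1.0584 + $0.0945 = $1.15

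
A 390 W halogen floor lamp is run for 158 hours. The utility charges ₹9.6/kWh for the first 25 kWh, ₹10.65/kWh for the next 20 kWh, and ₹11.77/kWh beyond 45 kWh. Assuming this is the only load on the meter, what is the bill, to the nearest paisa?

Energy = 0.39 kW × 158 h = 61.62 kWh
Tier 1 (0–25 kWh): 25 × ₹9.6 = ₹240
Tier 2 (25–45 kWh): 20 × ₹10.65 = ₹213
Above 45 kWh: 16.62 × ₹11.77 = ₹195.6174
Bill = ₹648.62

₹648.62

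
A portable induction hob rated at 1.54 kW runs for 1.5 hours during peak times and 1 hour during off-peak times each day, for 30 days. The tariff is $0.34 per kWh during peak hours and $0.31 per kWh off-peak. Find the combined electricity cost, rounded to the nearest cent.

Peak energy = 1.54 kW × 1.5 h × 30 = 69.3 kWh
Off-peak energy = 1.54 kW × 1 h × 30 = 46.2 kWh
Cost = 69.3 × $0.34 + 46.2 × $0.31 = $23.562 + $14.322 = $37.88

$37.88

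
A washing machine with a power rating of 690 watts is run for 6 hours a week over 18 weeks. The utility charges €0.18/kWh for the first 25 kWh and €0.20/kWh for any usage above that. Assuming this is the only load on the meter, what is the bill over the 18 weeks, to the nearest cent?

€14.40

Runtime = 6 h/week × 18 weeks = 108 h
Energy = 0.69 kW × 108 h = 74.52 kWh
Tier 1 (0–25 kWh): 25 × €0.18 = €4.5
Above 25 kWh: 49.52 × €0.20 = €9.904
Bill = €14.40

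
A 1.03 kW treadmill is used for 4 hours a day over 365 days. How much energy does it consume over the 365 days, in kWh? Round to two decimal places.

Runtime = 4 h/day × 365 days = 1460 h
Energy = 1.03 kW × 1460 h = 1503.8 kWh

1503.80 kWh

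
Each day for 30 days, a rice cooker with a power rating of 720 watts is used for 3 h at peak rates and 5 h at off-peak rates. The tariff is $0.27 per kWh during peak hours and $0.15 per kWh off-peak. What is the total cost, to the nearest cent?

Peak energy = 0.72 kW × 3 h × 30 = 64.8 kWh
Off-peak energy = 0.72 kW × 5 h × 30 = 108 kWh
Cost = 64.8 × $0.27 + 108 × $0.15 = $17.496 + $16.2 = $33.70

$33.70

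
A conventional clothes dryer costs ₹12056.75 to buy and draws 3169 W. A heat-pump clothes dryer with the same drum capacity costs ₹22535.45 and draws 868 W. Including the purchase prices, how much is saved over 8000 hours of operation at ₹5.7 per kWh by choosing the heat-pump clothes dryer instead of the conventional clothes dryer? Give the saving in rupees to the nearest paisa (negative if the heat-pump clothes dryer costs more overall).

₹94446.90

conventional clothes dryer: ₹12056.75 + (3169/1000) kW × 8000 h × ₹5.7 = ₹12056.75 + ₹144506.4 = ₹156563.15
heat-pump clothes dryer: ₹22535.45 + (868/1000) kW × 8000 h × ₹5.7 = ₹22535.45 + ₹39580.8 = ₹62116.25
Saving = ₹156563.15 − ₹62116.25 = ₹94446.9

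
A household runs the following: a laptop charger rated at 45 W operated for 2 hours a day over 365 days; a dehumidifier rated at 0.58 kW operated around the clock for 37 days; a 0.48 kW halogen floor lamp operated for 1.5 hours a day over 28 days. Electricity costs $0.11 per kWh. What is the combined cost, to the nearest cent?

$62.49

laptop charger: Runtime = 2 h/day × 365 days = 730 h
laptop charger: 0.045 kW × 730 h = 32.85 kWh
dehumidifier: Runtime = 24 h × 37 = 888 h
dehumidifier: 0.58 kW × 888 h = 515.04 kWh
halogen floor lamp: Runtime = 1.5 h/day × 28 days = 42 h
halogen floor lamp: 0.48 kW × 42 h = 20.16 kWh
Total energy = 568.05 kWh
Cost = 568.05 × $0.11 = $62.49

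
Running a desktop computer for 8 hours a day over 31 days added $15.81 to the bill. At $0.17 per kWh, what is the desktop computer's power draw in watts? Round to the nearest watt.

375 W

Energy = $15.81 ÷ $0.17/kWh = 93 kWh
Runtime = 8 h/day × 31 days = 248 h
Power = 93 kWh ÷ 248 h = 0.375 kW = 375 W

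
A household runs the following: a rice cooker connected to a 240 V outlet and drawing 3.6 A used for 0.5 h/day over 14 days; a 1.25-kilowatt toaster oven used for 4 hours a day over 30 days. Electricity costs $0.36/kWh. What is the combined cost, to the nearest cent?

rice cooker: Power = 3.6 A × 240 V = 864 W = 0.864 kW
rice cooker: Runtime = 0.5 h/day × 14 days = 7 h
rice cooker: 0.864 kW × 7 h = 6.048 kWh
toaster oven: Runtime = 4 h/day × 30 days = 120 h
toaster oven: 1.25 kW × 120 h = 150 kWh
Total energy = 156.048 kWh
Cost = 156.048 × $0.36 = $56.18

$56.18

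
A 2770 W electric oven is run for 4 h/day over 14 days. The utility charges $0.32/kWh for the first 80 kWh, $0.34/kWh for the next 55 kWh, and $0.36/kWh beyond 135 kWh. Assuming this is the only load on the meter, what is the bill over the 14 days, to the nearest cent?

Runtime = 4 h/day × 14 days = 56 h
Energy = 2.77 kW × 56 h = 155.12 kWh
Tier 1 (0–80 kWh): 80 × $0.32 = $25.6
Tier 2 (80–135 kWh): 55 × $0.34 = $18.7
Above 135 kWh: 20.12 × $0.36 = $7.2432
Bill = $51.54

$51.54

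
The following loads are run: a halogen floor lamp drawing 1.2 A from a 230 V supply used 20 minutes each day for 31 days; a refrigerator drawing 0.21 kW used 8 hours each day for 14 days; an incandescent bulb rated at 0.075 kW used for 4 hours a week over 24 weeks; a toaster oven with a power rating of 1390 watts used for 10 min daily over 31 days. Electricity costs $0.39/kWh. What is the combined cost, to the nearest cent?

$15.89

halogen floor lamp: Power = 1.2 A × 230 V = 276 W = 0.276 kW
halogen floor lamp: Runtime = 20 min × 31 = 620 min = 10.333333… h
halogen floor lamp: 0.276 kW × 10.333333… h = 2.852 kWh
refrigerator: Runtime = 8 h/day × 14 days = 112 h
refrigerator: 0.21 kW × 112 h = 23.52 kWh
incandescent bulb: Runtime = 4 h/week × 24 weeks = 96 h
incandescent bulb: 0.075 kW × 96 h = 7.2 kWh
toaster oven: Runtime = 10 min × 31 = 310 min = 5.166666… h
toaster oven: 1.39 kW × 5.166666… h = 7.181666… kWh
Total energy = 40.753666… kWh
Cost = 40.753666… × $0.39 = $15.89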